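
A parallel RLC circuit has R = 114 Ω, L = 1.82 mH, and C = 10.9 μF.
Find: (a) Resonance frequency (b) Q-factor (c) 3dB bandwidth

Step 1 — Resonance: ω₀ = 1/√(LC) = 1/√(0.00182·1.09e-05) = 7100 rad/s.
Step 2 — f₀ = ω₀/(2π) = 1130 Hz.
Step 3 — Parallel Q: Q = R/(ω₀L) = 114/(7100·0.00182) = 8.822.
Step 4 — Bandwidth: Δω = ω₀/Q = 804.8 rad/s; BW = Δω/(2π) = 128.1 Hz.

(a) f₀ = 1130 Hz  (b) Q = 8.822  (c) BW = 128.1 Hz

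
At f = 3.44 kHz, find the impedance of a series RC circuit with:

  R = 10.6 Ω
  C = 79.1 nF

Step 1 — Angular frequency: ω = 2π·f = 2π·3440 = 2.161e+04 rad/s.
Step 2 — Component impedances:
  R: Z = R = 10.6 Ω
  C: Z = 1/(jωC) = -j/(ω·C) = 0 - j584.9 Ω
Step 3 — Series combination: Z_total = R + C = 10.6 - j584.9 Ω = 585∠-89.0° Ω.

Z = 10.6 - j584.9 Ω = 585∠-89.0° Ω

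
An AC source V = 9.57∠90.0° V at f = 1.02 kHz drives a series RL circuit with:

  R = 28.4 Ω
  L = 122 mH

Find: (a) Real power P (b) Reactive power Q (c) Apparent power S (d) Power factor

Step 1 — Angular frequency: ω = 2π·f = 2π·1020 = 6409 rad/s.
Step 2 — Component impedances:
  R: Z = R = 28.4 Ω
  L: Z = jωL = j·6409·0.122 = 0 + j781.9 Ω
Step 3 — Series combination: Z_total = R + L = 28.4 + j781.9 Ω = 782.4∠87.9° Ω.
Step 4 — Source phasor: V = 9.57∠90.0° V = 0 + j9.57 V.
Step 5 — Current: I = V / Z = 0.01222 + j0.000444 A = 0.01223∠2.1° A.
Step 6 — Complex power: S = V·I* = 0.004249 + j0.117 VA.
Step 7 — Real power: P = Re(S) = 0.004249 W.
Step 8 — Reactive power: Q = Im(S) = 0.117 VAR.
Step 9 — Apparent power: |S| = 0.1171 VA.
Step 10 — Power factor: PF = P/|S| = 0.0363 (lagging).

(a) P = 0.004249 W  (b) Q = 0.117 VAR  (c) S = 0.1171 VA  (d) PF = 0.0363 (lagging)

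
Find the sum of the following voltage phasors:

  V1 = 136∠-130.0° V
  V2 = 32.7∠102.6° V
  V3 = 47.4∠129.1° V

Step 1 — Convert each phasor to rectangular form:
  V1 = 136·(cos(-130.0°) + j·sin(-130.0°)) = -87.42 - j104.2 V
  V2 = 32.7·(cos(102.6°) + j·sin(102.6°)) = -7.133 + j31.91 V
  V3 = 47.4·(cos(129.1°) + j·sin(129.1°)) = -29.89 + j36.78 V
Step 2 — Sum components: V_total = -124.4 - j35.48 V.
Step 3 — Convert to polar: |V_total| = 129.4 V, ∠V_total = -164.1°.

V_total = 129.4∠-164.1° V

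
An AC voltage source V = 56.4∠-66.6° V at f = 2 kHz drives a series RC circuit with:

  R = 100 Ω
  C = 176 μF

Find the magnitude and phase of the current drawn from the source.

Step 1 — Angular frequency: ω = 2π·f = 2π·2000 = 1.257e+04 rad/s.
Step 2 — Component impedances:
  R: Z = R = 100 Ω
  C: Z = 1/(jωC) = -j/(ω·C) = 0 - j0.4521 Ω
Step 3 — Series combination: Z_total = R + C = 100 - j0.4521 Ω = 100∠-0.3° Ω.
Step 4 — Source phasor: V = 56.4∠-66.6° V = 22.4 - j51.76 V.
Step 5 — Ohm's law: I = V / Z_total = (22.4 - j51.76) / (100 - j0.4521) = 0.2263 - j0.5166 A.
Step 6 — Convert to polar: |I| = 0.564 A, ∠I = -66.3°.

I = 0.564∠-66.3° A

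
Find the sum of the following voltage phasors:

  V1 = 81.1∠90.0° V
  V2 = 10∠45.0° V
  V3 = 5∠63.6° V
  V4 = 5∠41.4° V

Step 1 — Convert each phasor to rectangular form:
  V1 = 81.1·(cos(90.0°) + j·sin(90.0°)) = 0 + j81.1 V
  V2 = 10·(cos(45.0°) + j·sin(45.0°)) = 7.071 + j7.071 V
  V3 = 5·(cos(63.6°) + j·sin(63.6°)) = 2.223 + j4.479 V
  V4 = 5·(cos(41.4°) + j·sin(41.4°)) = 3.751 + j3.307 V
Step 2 — Sum components: V_total = 13.04 + j95.96 V.
Step 3 — Convert to polar: |V_total| = 96.84 V, ∠V_total = 82.3°.

V_total = 96.84∠82.3° V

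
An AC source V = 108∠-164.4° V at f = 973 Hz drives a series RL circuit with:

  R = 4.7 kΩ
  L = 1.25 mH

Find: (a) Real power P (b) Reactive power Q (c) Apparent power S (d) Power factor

Step 1 — Angular frequency: ω = 2π·f = 2π·973 = 6114 rad/s.
Step 2 — Component impedances:
  R: Z = R = 4700 Ω
  L: Z = jωL = j·6114·0.00125 = 0 + j7.642 Ω
Step 3 — Series combination: Z_total = R + L = 4700 + j7.642 Ω = 4700∠0.1° Ω.
Step 4 — Source phasor: V = 108∠-164.4° V = -104 - j29.04 V.
Step 5 — Current: I = V / Z = -0.02214 - j0.006143 A = 0.02298∠-164.5° A.
Step 6 — Complex power: S = V·I* = 2.482 + j0.004035 VA.
Step 7 — Real power: P = Re(S) = 2.482 W.
Step 8 — Reactive power: Q = Im(S) = 0.004035 VAR.
Step 9 — Apparent power: |S| = 2.482 VA.
Step 10 — Power factor: PF = P/|S| = 1 (lagging).

(a) P = 2.482 W  (b) Q = 0.004035 VAR  (c) S = 2.482 VA  (d) PF = 1 (lagging)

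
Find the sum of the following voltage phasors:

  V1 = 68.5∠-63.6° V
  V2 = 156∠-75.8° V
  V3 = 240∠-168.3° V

Step 1 — Convert each phasor to rectangular form:
  V1 = 68.5·(cos(-63.6°) + j·sin(-63.6°)) = 30.46 - j61.36 V
  V2 = 156·(cos(-75.8°) + j·sin(-75.8°)) = 38.27 - j151.2 V
  V3 = 240·(cos(-168.3°) + j·sin(-168.3°)) = -235 - j48.67 V
Step 2 — Sum components: V_total = -166.3 - j261.3 V.
Step 3 — Convert to polar: |V_total| = 309.7 V, ∠V_total = -122.5°.

V_total = 309.7∠-122.5° V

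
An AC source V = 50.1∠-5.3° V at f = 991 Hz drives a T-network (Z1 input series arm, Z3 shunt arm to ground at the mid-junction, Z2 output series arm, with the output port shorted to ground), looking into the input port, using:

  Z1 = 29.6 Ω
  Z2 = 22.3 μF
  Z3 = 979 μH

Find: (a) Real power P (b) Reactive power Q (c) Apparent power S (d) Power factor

Step 1 — Angular frequency: ω = 2π·f = 2π·991 = 6227 rad/s.
Step 2 — Component impedances:
  Z1: Z = R = 29.6 Ω
  Z2: Z = 1/(jωC) = -j/(ω·C) = 0 - j7.202 Ω
  Z3: Z = jωL = j·6227·0.000979 = 0 + j6.096 Ω
Step 3 — With the output port shorted to ground, the output series arm Z2 runs from the junction to ground; the shunt arm Z3 also runs from the junction to ground. They appear in parallel: Z3 || Z2 = 0 + j39.7 Ω.
Step 4 — Series with input arm Z1: Z_in = Z1 + (Z3 || Z2) = 29.6 + j39.7 Ω = 49.52∠53.3° Ω.
Step 5 — Source phasor: V = 50.1∠-5.3° V = 49.89 - j4.628 V.
Step 6 — Current: I = V / Z = 0.5273 - j0.8635 A = 1.012∠-58.6° A.
Step 7 — Complex power: S = V·I* = 30.3 + j40.64 VA.
Step 8 — Real power: P = Re(S) = 30.3 W.
Step 9 — Reactive power: Q = Im(S) = 40.64 VAR.
Step 10 — Apparent power: |S| = 50.69 VA.
Step 11 — Power factor: PF = P/|S| = 0.5978 (lagging).

(a) P = 30.3 W  (b) Q = 40.64 VAR  (c) S = 50.69 VA  (d) PF = 0.5978 (lagging)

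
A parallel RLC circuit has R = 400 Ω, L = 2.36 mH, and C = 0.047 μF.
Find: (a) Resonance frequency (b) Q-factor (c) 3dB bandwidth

Step 1 — Resonance: ω₀ = 1/√(LC) = 1/√(0.00236·4.7e-08) = 9.495e+04 rad/s.
Step 2 — f₀ = ω₀/(2π) = 1.511e+04 Hz.
Step 3 — Parallel Q: Q = R/(ω₀L) = 400/(9.495e+04·0.00236) = 1.785.
Step 4 — Bandwidth: Δω = ω₀/Q = 5.319e+04 rad/s; BW = Δω/(2π) = 8466 Hz.

(a) f₀ = 1.511e+04 Hz  (b) Q = 1.785  (c) BW = 8466 Hz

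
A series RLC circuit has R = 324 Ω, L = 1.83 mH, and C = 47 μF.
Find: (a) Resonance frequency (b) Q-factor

Step 1 — Resonance condition Im(Z)=0 gives ω₀ = 1/√(LC).
Step 2 — ω₀ = 1/√(0.00183·4.7e-05) = 3410 rad/s.
Step 3 — f₀ = ω₀/(2π) = 542.7 Hz.
Step 4 — Series Q: Q = ω₀L/R = 3410·0.00183/324 = 0.01926.

(a) f₀ = 542.7 Hz  (b) Q = 0.01926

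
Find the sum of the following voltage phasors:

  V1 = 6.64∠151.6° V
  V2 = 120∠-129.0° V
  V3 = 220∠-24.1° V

Step 1 — Convert each phasor to rectangular form:
  V1 = 6.64·(cos(151.6°) + j·sin(151.6°)) = -5.841 + j3.158 V
  V2 = 120·(cos(-129.0°) + j·sin(-129.0°)) = -75.52 - j93.26 V
  V3 = 220·(cos(-24.1°) + j·sin(-24.1°)) = 200.8 - j89.83 V
Step 2 — Sum components: V_total = 119.5 - j179.9 V.
Step 3 — Convert to polar: |V_total| = 216 V, ∠V_total = -56.4°.

V_total = 216∠-56.4° V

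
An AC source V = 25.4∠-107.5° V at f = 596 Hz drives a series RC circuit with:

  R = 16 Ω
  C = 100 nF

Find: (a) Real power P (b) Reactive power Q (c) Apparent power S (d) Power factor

Step 1 — Angular frequency: ω = 2π·f = 2π·596 = 3745 rad/s.
Step 2 — Component impedances:
  R: Z = R = 16 Ω
  C: Z = 1/(jωC) = -j/(ω·C) = 0 - j2670 Ω
Step 3 — Series combination: Z_total = R + C = 16 - j2670 Ω = 2670∠-89.7° Ω.
Step 4 — Source phasor: V = 25.4∠-107.5° V = -7.638 - j24.22 V.
Step 5 — Current: I = V / Z = 0.009054 - j0.002914 A = 0.009512∠-17.8° A.
Step 6 — Complex power: S = V·I* = 0.001448 - j0.2416 VA.
Step 7 — Real power: P = Re(S) = 0.001448 W.
Step 8 — Reactive power: Q = Im(S) = -0.2416 VAR.
Step 9 — Apparent power: |S| = 0.2416 VA.
Step 10 — Power factor: PF = P/|S| = 0.005992 (leading).

(a) P = 0.001448 W  (b) Q = -0.2416 VAR  (c) S = 0.2416 VA  (d) PF = 0.005992 (leading)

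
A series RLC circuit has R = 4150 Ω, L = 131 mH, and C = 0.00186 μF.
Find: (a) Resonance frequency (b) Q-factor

Step 1 — Resonance condition Im(Z)=0 gives ω₀ = 1/√(LC).
Step 2 — ω₀ = 1/√(0.131·1.86e-09) = 6.406e+04 rad/s.
Step 3 — f₀ = ω₀/(2π) = 1.02e+04 Hz.
Step 4 — Series Q: Q = ω₀L/R = 6.406e+04·0.131/4150 = 2.022.

(a) f₀ = 1.02e+04 Hz  (b) Q = 2.022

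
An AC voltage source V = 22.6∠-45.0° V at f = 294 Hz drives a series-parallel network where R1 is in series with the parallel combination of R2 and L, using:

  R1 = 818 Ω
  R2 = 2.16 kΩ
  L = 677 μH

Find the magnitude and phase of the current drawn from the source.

Step 1 — Angular frequency: ω = 2π·f = 2π·294 = 1847 rad/s.
Step 2 — Component impedances:
  R1: Z = R = 818 Ω
  R2: Z = R = 2160 Ω
  L: Z = jωL = j·1847·0.000677 = 0 + j1.251 Ω
Step 3 — Parallel branch: R2 || L = 1/(1/R2 + 1/L) = 0.0007241 + j1.251 Ω.
Step 4 — Series with R1: Z_total = R1 + (R2 || L) = 818 + j1.251 Ω = 818∠0.1° Ω.
Step 5 — Source phasor: V = 22.6∠-45.0° V = 15.98 - j15.98 V.
Step 6 — Ohm's law: I = V / Z_total = (15.98 - j15.98) / (818 + j1.251) = 0.01951 - j0.01957 A.
Step 7 — Convert to polar: |I| = 0.02763 A, ∠I = -45.1°.

I = 0.02763∠-45.1° A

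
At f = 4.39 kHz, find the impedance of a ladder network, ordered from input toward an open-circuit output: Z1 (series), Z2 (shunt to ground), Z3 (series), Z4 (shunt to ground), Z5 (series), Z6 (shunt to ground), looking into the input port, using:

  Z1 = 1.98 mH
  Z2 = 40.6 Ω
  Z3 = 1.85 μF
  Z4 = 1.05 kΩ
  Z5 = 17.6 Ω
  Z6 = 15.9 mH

Step 1 — Angular frequency: ω = 2π·f = 2π·4390 = 2.758e+04 rad/s.
Step 2 — Component impedances:
  Z1: Z = jωL = j·2.758e+04·0.00198 = 0 + j54.61 Ω
  Z2: Z = R = 40.6 Ω
  Z3: Z = 1/(jωC) = -j/(ω·C) = 0 - j19.6 Ω
  Z4: Z = R = 1050 Ω
  Z5: Z = R = 17.6 Ω
  Z6: Z = jωL = j·2.758e+04·0.0159 = 0 + j438.6 Ω
Step 3 — Ladder network (open output): work backward from the far end, alternating series and parallel combinations. Z_in = 38.48 + j58.14 Ω = 69.72∠56.5° Ω.

Z = 38.48 + j58.14 Ω = 69.72∠56.5° Ω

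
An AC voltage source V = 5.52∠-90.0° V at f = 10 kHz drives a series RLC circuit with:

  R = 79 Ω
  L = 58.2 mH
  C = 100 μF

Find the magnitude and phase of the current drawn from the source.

Step 1 — Angular frequency: ω = 2π·f = 2π·1e+04 = 6.283e+04 rad/s.
Step 2 — Component impedances:
  R: Z = R = 79 Ω
  L: Z = jωL = j·6.283e+04·0.0582 = 0 + j3657 Ω
  C: Z = 1/(jωC) = -j/(ω·C) = 0 - j0.1592 Ω
Step 3 — Series combination: Z_total = R + L + C = 79 + j3657 Ω = 3658∠88.8° Ω.
Step 4 — Source phasor: V = 5.52∠-90.0° V = 0 - j5.52 V.
Step 5 — Ohm's law: I = V / Z_total = (0 - j5.52) / (79 + j3657) = -0.001509 - j3.26e-05 A.
Step 6 — Convert to polar: |I| = 0.001509 A, ∠I = -178.8°.

I = 0.001509∠-178.8° A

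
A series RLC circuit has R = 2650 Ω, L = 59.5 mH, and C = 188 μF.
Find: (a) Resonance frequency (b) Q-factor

Step 1 — Resonance condition Im(Z)=0 gives ω₀ = 1/√(LC).
Step 2 — ω₀ = 1/√(0.0595·0.000188) = 299 rad/s.
Step 3 — f₀ = ω₀/(2π) = 47.59 Hz.
Step 4 — Series Q: Q = ω₀L/R = 299·0.0595/2650 = 0.006713.

(a) f₀ = 47.59 Hz  (b) Q = 0.006713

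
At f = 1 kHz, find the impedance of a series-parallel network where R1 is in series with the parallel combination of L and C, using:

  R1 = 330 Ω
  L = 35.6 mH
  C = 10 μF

Step 1 — Angular frequency: ω = 2π·f = 2π·1000 = 6283 rad/s.
Step 2 — Component impedances:
  R1: Z = R = 330 Ω
  L: Z = jωL = j·6283·0.0356 = 0 + j223.7 Ω
  C: Z = 1/(jωC) = -j/(ω·C) = 0 - j15.92 Ω
Step 3 — Parallel branch: L || C = 1/(1/L + 1/C) = 0 - j17.13 Ω.
Step 4 — Series with R1: Z_total = R1 + (L || C) = 330 - j17.13 Ω = 330.4∠-3.0° Ω.

Z = 330 - j17.13 Ω = 330.4∠-3.0° Ω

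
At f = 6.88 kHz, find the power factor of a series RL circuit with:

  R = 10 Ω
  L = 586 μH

Step 1 — Angular frequency: ω = 2π·f = 2π·6880 = 4.323e+04 rad/s.
Step 2 — Component impedances:
  R: Z = R = 10 Ω
  L: Z = jωL = j·4.323e+04·0.000586 = 0 + j25.33 Ω
Step 3 — Series combination: Z_total = R + L = 10 + j25.33 Ω = 27.23∠68.5° Ω.
Step 4 — Power factor: PF = cos(φ) = Re(Z)/|Z| = 10/27.23 = 0.3672.
Step 5 — Type: Im(Z) = 25.33 ⇒ lagging (phase φ = 68.5°).

PF = 0.3672 (lagging, φ = 68.5°)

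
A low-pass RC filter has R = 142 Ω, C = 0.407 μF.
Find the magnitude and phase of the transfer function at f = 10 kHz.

Step 1 — Angular frequency: ω = 2π·1e+04 = 6.283e+04 rad/s.
Step 2 — Transfer function: H(jω) = 1/(1 + jωRC).
Step 3 — Denominator: 1 + jωRC = 1 + j·6.283e+04·142·4.07e-07 = 1 + j3.631.
Step 4 — H = 0.07049 - j0.256.
Step 5 — Magnitude: |H| = 0.2655 (-11.5 dB); phase: φ = -74.6°.

|H| = 0.2655 (-11.5 dB), φ = -74.6°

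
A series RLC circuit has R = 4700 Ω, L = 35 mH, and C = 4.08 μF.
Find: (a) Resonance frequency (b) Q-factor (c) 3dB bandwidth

Step 1 — Resonance: ω₀ = 1/√(LC) = 1/√(0.035·4.08e-06) = 2646 rad/s.
Step 2 — f₀ = ω₀/(2π) = 421.2 Hz.
Step 3 — Series Q: Q = ω₀L/R = 2646·0.035/4700 = 0.01971.
Step 4 — Bandwidth: Δω = ω₀/Q = 1.343e+05 rad/s; BW = Δω/(2π) = 2.137e+04 Hz.

(a) f₀ = 421.2 Hz  (b) Q = 0.01971  (c) BW = 2.137e+04 Hz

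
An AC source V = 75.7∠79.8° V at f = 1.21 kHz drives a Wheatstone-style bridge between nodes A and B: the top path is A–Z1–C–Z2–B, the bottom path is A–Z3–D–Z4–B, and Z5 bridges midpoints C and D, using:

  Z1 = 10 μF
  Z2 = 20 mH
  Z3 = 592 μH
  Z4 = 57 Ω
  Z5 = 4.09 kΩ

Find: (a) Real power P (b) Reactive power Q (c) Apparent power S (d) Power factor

Step 1 — Angular frequency: ω = 2π·f = 2π·1210 = 7603 rad/s.
Step 2 — Component impedances:
  Z1: Z = 1/(jωC) = -j/(ω·C) = 0 - j13.15 Ω
  Z2: Z = jωL = j·7603·0.02 = 0 + j152.1 Ω
  Z3: Z = jωL = j·7603·0.000592 = 0 + j4.501 Ω
  Z4: Z = R = 57 Ω
  Z5: Z = R = 4090 Ω
Step 3 — Bridge requires nodal analysis (the Z5 bridge couples midpoints C and D, so the two paths cannot be reduced to a simple series/parallel combination). Setting node B to ground and injecting 1 A at node A, the 3-node admittance system at A, C, D solves to V_A = Z_AB = 46.19 + j22.71 Ω = 51.47∠26.2° Ω.
Step 4 — Source phasor: V = 75.7∠79.8° V = 13.41 + j74.5 V.
Step 5 — Current: I = V / Z = 0.8724 + j1.184 A = 1.471∠53.6° A.
Step 6 — Complex power: S = V·I* = 99.92 + j49.12 VA.
Step 7 — Real power: P = Re(S) = 99.92 W.
Step 8 — Reactive power: Q = Im(S) = 49.12 VAR.
Step 9 — Apparent power: |S| = 111.3 VA.
Step 10 — Power factor: PF = P/|S| = 0.8974 (lagging).

(a) P = 99.92 W  (b) Q = 49.12 VAR  (c) S = 111.3 VA  (d) PF = 0.8974 (lagging)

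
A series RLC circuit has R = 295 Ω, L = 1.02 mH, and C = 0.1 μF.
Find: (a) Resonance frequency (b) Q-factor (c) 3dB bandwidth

Step 1 — Resonance: ω₀ = 1/√(LC) = 1/√(0.00102·1e-07) = 9.901e+04 rad/s.
Step 2 — f₀ = ω₀/(2π) = 1.576e+04 Hz.
Step 3 — Series Q: Q = ω₀L/R = 9.901e+04·0.00102/295 = 0.3424.
Step 4 — Bandwidth: Δω = ω₀/Q = 2.892e+05 rad/s; BW = Δω/(2π) = 4.603e+04 Hz.

(a) f₀ = 1.576e+04 Hz  (b) Q = 0.3424  (c) BW = 4.603e+04 Hz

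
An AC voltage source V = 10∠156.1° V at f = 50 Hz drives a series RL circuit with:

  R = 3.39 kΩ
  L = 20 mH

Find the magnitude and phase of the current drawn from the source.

Step 1 — Angular frequency: ω = 2π·f = 2π·50 = 314.2 rad/s.
Step 2 — Component impedances:
  R: Z = R = 3390 Ω
  L: Z = jωL = j·314.2·0.02 = 0 + j6.283 Ω
Step 3 — Series combination: Z_total = R + L = 3390 + j6.283 Ω = 3390∠0.1° Ω.
Step 4 — Source phasor: V = 10∠156.1° V = -9.143 + j4.051 V.
Step 5 — Ohm's law: I = V / Z_total = (-9.143 + j4.051) / (3390 + j6.283) = -0.002695 + j0.0012 A.
Step 6 — Convert to polar: |I| = 0.00295 A, ∠I = 156.0°.

I = 0.00295∠156.0° A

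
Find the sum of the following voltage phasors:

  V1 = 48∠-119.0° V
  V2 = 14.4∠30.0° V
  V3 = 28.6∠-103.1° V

Step 1 — Convert each phasor to rectangular form:
  V1 = 48·(cos(-119.0°) + j·sin(-119.0°)) = -23.27 - j41.98 V
  V2 = 14.4·(cos(30.0°) + j·sin(30.0°)) = 12.47 + j7.2 V
  V3 = 28.6·(cos(-103.1°) + j·sin(-103.1°)) = -6.482 - j27.86 V
Step 2 — Sum components: V_total = -17.28 - j62.64 V.
Step 3 — Convert to polar: |V_total| = 64.98 V, ∠V_total = -105.4°.

V_total = 64.98∠-105.4° V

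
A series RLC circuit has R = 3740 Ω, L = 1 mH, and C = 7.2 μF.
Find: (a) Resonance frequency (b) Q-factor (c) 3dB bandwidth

Step 1 — Resonance: ω₀ = 1/√(LC) = 1/√(0.001·7.2e-06) = 1.179e+04 rad/s.
Step 2 — f₀ = ω₀/(2π) = 1876 Hz.
Step 3 — Series Q: Q = ω₀L/R = 1.179e+04·0.001/3740 = 0.003151.
Step 4 — Bandwidth: Δω = ω₀/Q = 3.74e+06 rad/s; BW = Δω/(2π) = 5.952e+05 Hz.

(a) f₀ = 1876 Hz  (b) Q = 0.003151  (c) BW = 5.952e+05 Hz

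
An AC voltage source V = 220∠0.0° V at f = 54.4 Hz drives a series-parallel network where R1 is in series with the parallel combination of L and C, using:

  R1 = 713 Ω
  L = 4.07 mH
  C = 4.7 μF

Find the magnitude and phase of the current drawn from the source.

Step 1 — Angular frequency: ω = 2π·f = 2π·54.4 = 341.8 rad/s.
Step 2 — Component impedances:
  R1: Z = R = 713 Ω
  L: Z = jωL = j·341.8·0.00407 = 0 + j1.391 Ω
  C: Z = 1/(jωC) = -j/(ω·C) = 0 - j622.5 Ω
Step 3 — Parallel branch: L || C = 1/(1/L + 1/C) = 0 + j1.394 Ω.
Step 4 — Series with R1: Z_total = R1 + (L || C) = 713 + j1.394 Ω = 713∠0.1° Ω.
Step 5 — Source phasor: V = 220∠0.0° V = 220 V.
Step 6 — Ohm's law: I = V / Z_total = (220) / (713 + j1.394) = 0.3086 - j0.0006034 A.
Step 7 — Convert to polar: |I| = 0.3086 A, ∠I = -0.1°.

I = 0.3086∠-0.1° A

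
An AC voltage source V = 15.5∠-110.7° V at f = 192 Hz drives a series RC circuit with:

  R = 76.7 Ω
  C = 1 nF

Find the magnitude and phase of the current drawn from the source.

Step 1 — Angular frequency: ω = 2π·f = 2π·192 = 1206 rad/s.
Step 2 — Component impedances:
  R: Z = R = 76.7 Ω
  C: Z = 1/(jωC) = -j/(ω·C) = 0 - j8.289e+05 Ω
Step 3 — Series combination: Z_total = R + C = 76.7 - j8.289e+05 Ω = 8.289e+05∠-90.0° Ω.
Step 4 — Source phasor: V = 15.5∠-110.7° V = -5.479 - j14.5 V.
Step 5 — Ohm's law: I = V / Z_total = (-5.479 - j14.5) / (76.7 - j8.289e+05) = 1.749e-05 - j6.611e-06 A.
Step 6 — Convert to polar: |I| = 1.87e-05 A, ∠I = -20.7°.

I = 1.87e-05∠-20.7° A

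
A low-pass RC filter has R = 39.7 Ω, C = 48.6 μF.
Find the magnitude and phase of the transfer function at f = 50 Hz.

Step 1 — Angular frequency: ω = 2π·50 = 314.2 rad/s.
Step 2 — Transfer function: H(jω) = 1/(1 + jωRC).
Step 3 — Denominator: 1 + jωRC = 1 + j·314.2·39.7·4.86e-05 = 1 + j0.6061.
Step 4 — H = 0.7313 - j0.4433.
Step 5 — Magnitude: |H| = 0.8552 (-1.4 dB); phase: φ = -31.2°.

|H| = 0.8552 (-1.4 dB), φ = -31.2°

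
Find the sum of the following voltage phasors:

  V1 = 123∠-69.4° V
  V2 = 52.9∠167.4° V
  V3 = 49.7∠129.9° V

Step 1 — Convert each phasor to rectangular form:
  V1 = 123·(cos(-69.4°) + j·sin(-69.4°)) = 43.28 - j115.1 V
  V2 = 52.9·(cos(167.4°) + j·sin(167.4°)) = -51.63 + j11.54 V
  V3 = 49.7·(cos(129.9°) + j·sin(129.9°)) = -31.88 + j38.13 V
Step 2 — Sum components: V_total = -40.23 - j65.47 V.
Step 3 — Convert to polar: |V_total| = 76.84 V, ∠V_total = -121.6°.

V_total = 76.84∠-121.6° V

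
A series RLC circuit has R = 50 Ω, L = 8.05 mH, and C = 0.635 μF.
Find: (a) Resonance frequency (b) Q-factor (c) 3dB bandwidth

Step 1 — Resonance condition Im(Z)=0 gives ω₀ = 1/√(LC).
Step 2 — ω₀ = 1/√(0.00805·6.35e-07) = 1.399e+04 rad/s.
Step 3 — f₀ = ω₀/(2π) = 2226 Hz.
Step 4 — Series Q: Q = ω₀L/R = 1.399e+04·0.00805/50 = 2.252.
Step 5 — 3dB bandwidth: Δω = ω₀/Q = 6211 rad/s; BW = Δω/(2π) = 988.5 Hz.

(a) f₀ = 2226 Hz  (b) Q = 2.252  (c) BW = 988.5 Hz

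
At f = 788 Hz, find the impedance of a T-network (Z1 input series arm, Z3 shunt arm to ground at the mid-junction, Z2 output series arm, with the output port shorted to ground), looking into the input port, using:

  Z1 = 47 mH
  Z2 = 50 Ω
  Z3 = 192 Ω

Step 1 — Angular frequency: ω = 2π·f = 2π·788 = 4951 rad/s.
Step 2 — Component impedances:
  Z1: Z = jωL = j·4951·0.047 = 0 + j232.7 Ω
  Z2: Z = R = 50 Ω
  Z3: Z = R = 192 Ω
Step 3 — With the output port shorted to ground, the output series arm Z2 runs from the junction to ground; the shunt arm Z3 also runs from the junction to ground. They appear in parallel: Z3 || Z2 = 39.67 Ω.
Step 4 — Series with input arm Z1: Z_in = Z1 + (Z3 || Z2) = 39.67 + j232.7 Ω = 236.1∠80.3° Ω.

Z = 39.67 + j232.7 Ω = 236.1∠80.3° Ω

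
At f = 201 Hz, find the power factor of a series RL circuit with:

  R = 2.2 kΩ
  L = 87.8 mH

Step 1 — Angular frequency: ω = 2π·f = 2π·201 = 1263 rad/s.
Step 2 — Component impedances:
  R: Z = R = 2200 Ω
  L: Z = jωL = j·1263·0.0878 = 0 + j110.9 Ω
Step 3 — Series combination: Z_total = R + L = 2200 + j110.9 Ω = 2203∠2.9° Ω.
Step 4 — Power factor: PF = cos(φ) = Re(Z)/|Z| = 2200/2202.8 = 0.9987.
Step 5 — Type: Im(Z) = 110.9 ⇒ lagging (phase φ = 2.9°).

PF = 0.9987 (lagging, φ = 2.9°)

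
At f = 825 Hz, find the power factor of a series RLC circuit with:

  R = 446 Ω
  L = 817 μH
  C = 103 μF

Step 1 — Angular frequency: ω = 2π·f = 2π·825 = 5184 rad/s.
Step 2 — Component impedances:
  R: Z = R = 446 Ω
  L: Z = jωL = j·5184·0.000817 = 0 + j4.235 Ω
  C: Z = 1/(jωC) = -j/(ω·C) = 0 - j1.873 Ω
Step 3 — Series combination: Z_total = R + L + C = 446 + j2.362 Ω = 446∠0.3° Ω.
Step 4 — Power factor: PF = cos(φ) = Re(Z)/|Z| = 446/446 = 1.
Step 5 — Type: Im(Z) = 2.362 ⇒ lagging (phase φ = 0.3°).

PF = 1 (lagging, φ = 0.3°)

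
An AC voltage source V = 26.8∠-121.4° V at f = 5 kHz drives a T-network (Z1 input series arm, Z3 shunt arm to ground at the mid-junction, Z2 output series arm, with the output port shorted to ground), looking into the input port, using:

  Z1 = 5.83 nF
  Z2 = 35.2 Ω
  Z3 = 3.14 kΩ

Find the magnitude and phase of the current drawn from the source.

Step 1 — Angular frequency: ω = 2π·f = 2π·5000 = 3.142e+04 rad/s.
Step 2 — Component impedances:
  Z1: Z = 1/(jωC) = -j/(ω·C) = 0 - j5460 Ω
  Z2: Z = R = 35.2 Ω
  Z3: Z = R = 3140 Ω
Step 3 — With the output port shorted to ground, the output series arm Z2 runs from the junction to ground; the shunt arm Z3 also runs from the junction to ground. They appear in parallel: Z3 || Z2 = 34.81 Ω.
Step 4 — Series with input arm Z1: Z_in = Z1 + (Z3 || Z2) = 34.81 - j5460 Ω = 5460∠-89.6° Ω.
Step 5 — Source phasor: V = 26.8∠-121.4° V = -13.96 - j22.88 V.
Step 6 — Ohm's law: I = V / Z_total = (-13.96 - j22.88) / (34.81 - j5460) = 0.004173 - j0.002584 A.
Step 7 — Convert to polar: |I| = 0.004908 A, ∠I = -31.8°.

I = 0.004908∠-31.8° A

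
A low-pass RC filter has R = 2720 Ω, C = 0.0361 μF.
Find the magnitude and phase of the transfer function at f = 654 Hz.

Step 1 — Angular frequency: ω = 2π·654 = 4109 rad/s.
Step 2 — Transfer function: H(jω) = 1/(1 + jωRC).
Step 3 — Denominator: 1 + jωRC = 1 + j·4109·2720·3.61e-08 = 1 + j0.4035.
Step 4 — H = 0.86 - j0.347.
Step 5 — Magnitude: |H| = 0.9274 (-0.7 dB); phase: φ = -22.0°.

|H| = 0.9274 (-0.7 dB), φ = -22.0°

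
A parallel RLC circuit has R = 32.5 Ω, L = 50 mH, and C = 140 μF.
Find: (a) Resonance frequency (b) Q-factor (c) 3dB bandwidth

Step 1 — Resonance: ω₀ = 1/√(LC) = 1/√(0.05·0.00014) = 378 rad/s.
Step 2 — f₀ = ω₀/(2π) = 60.15 Hz.
Step 3 — Parallel Q: Q = R/(ω₀L) = 32.5/(378·0.05) = 1.72.
Step 4 — Bandwidth: Δω = ω₀/Q = 219.8 rad/s; BW = Δω/(2π) = 34.98 Hz.

(a) f₀ = 60.15 Hz  (b) Q = 1.72  (c) BW = 34.98 Hz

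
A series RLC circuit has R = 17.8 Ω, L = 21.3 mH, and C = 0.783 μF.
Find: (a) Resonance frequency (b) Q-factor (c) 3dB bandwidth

Step 1 — Resonance: ω₀ = 1/√(LC) = 1/√(0.0213·7.83e-07) = 7743 rad/s.
Step 2 — f₀ = ω₀/(2π) = 1232 Hz.
Step 3 — Series Q: Q = ω₀L/R = 7743·0.0213/17.8 = 9.266.
Step 4 — Bandwidth: Δω = ω₀/Q = 835.7 rad/s; BW = Δω/(2π) = 133 Hz.

(a) f₀ = 1232 Hz  (b) Q = 9.266  (c) BW = 133 Hz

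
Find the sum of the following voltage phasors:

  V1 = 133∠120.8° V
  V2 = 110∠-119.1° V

Step 1 — Convert each phasor to rectangular form:
  V1 = 133·(cos(120.8°) + j·sin(120.8°)) = -68.1 + j114.2 V
  V2 = 110·(cos(-119.1°) + j·sin(-119.1°)) = -53.5 - j96.11 V
Step 2 — Sum components: V_total = -121.6 + j18.13 V.
Step 3 — Convert to polar: |V_total| = 122.9 V, ∠V_total = 171.5°.

V_total = 122.9∠171.5° V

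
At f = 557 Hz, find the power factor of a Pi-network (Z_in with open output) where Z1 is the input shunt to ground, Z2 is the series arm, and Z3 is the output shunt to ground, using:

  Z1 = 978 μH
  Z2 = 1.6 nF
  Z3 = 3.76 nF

Step 1 — Angular frequency: ω = 2π·f = 2π·557 = 3500 rad/s.
Step 2 — Component impedances:
  Z1: Z = jωL = j·3500·0.000978 = 0 + j3.423 Ω
  Z2: Z = 1/(jωC) = -j/(ω·C) = 0 - j1.786e+05 Ω
  Z3: Z = 1/(jωC) = -j/(ω·C) = 0 - j7.599e+04 Ω
Step 3 — With open output, the series arm Z2 and the output shunt Z3 appear in series to ground: Z2 + Z3 = 0 - j2.546e+05 Ω.
Step 4 — Parallel with input shunt Z1: Z_in = Z1 || (Z2 + Z3) = 0 + j3.423 Ω = 3.423∠90.0° Ω.
Step 5 — Power factor: PF = cos(φ) = Re(Z)/|Z| = -0/3.423 = -0.
Step 6 — Type: Im(Z) = 3.423 ⇒ lagging (phase φ = 90.0°).

PF = -0 (lagging, φ = 90.0°)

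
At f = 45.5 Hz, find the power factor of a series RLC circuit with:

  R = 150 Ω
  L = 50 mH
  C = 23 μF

Step 1 — Angular frequency: ω = 2π·f = 2π·45.5 = 285.9 rad/s.
Step 2 — Component impedances:
  R: Z = R = 150 Ω
  L: Z = jωL = j·285.9·0.05 = 0 + j14.29 Ω
  C: Z = 1/(jωC) = -j/(ω·C) = 0 - j152.1 Ω
Step 3 — Series combination: Z_total = R + L + C = 150 - j137.8 Ω = 203.7∠-42.6° Ω.
Step 4 — Power factor: PF = cos(φ) = Re(Z)/|Z| = 150/203.7 = 0.7364.
Step 5 — Type: Im(Z) = -137.8 ⇒ leading (phase φ = -42.6°).

PF = 0.7364 (leading, φ = -42.6°)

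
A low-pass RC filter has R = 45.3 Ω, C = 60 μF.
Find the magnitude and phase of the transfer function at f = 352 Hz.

Step 1 — Angular frequency: ω = 2π·352 = 2212 rad/s.
Step 2 — Transfer function: H(jω) = 1/(1 + jωRC).
Step 3 — Denominator: 1 + jωRC = 1 + j·2212·45.3·6e-05 = 1 + j6.011.
Step 4 — H = 0.02693 - j0.1619.
Step 5 — Magnitude: |H| = 0.1641 (-15.7 dB); phase: φ = -80.6°.

|H| = 0.1641 (-15.7 dB), φ = -80.6°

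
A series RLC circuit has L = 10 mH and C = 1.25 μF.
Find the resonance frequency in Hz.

Step 1 — Resonance condition Im(Z)=0 gives ω₀ = 1/√(LC).
Step 2 — ω₀ = 1/√(0.01·1.25e-06) = 8944 rad/s.
Step 3 — f₀ = ω₀/(2π) = 1424 Hz.

f₀ = 1424 Hz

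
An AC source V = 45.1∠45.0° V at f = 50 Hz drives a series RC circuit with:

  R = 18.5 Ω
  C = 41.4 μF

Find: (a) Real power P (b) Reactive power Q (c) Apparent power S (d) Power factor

Step 1 — Angular frequency: ω = 2π·f = 2π·50 = 314.2 rad/s.
Step 2 — Component impedances:
  R: Z = R = 18.5 Ω
  C: Z = 1/(jωC) = -j/(ω·C) = 0 - j76.89 Ω
Step 3 — Series combination: Z_total = R + C = 18.5 - j76.89 Ω = 79.08∠-76.5° Ω.
Step 4 — Source phasor: V = 45.1∠45.0° V = 31.89 + j31.89 V.
Step 5 — Current: I = V / Z = -0.2977 + j0.4864 A = 0.5703∠121.5° A.
Step 6 — Complex power: S = V·I* = 6.017 - j25.01 VA.
Step 7 — Real power: P = Re(S) = 6.017 W.
Step 8 — Reactive power: Q = Im(S) = -25.01 VAR.
Step 9 — Apparent power: |S| = 25.72 VA.
Step 10 — Power factor: PF = P/|S| = 0.2339 (leading).

(a) P = 6.017 W  (b) Q = -25.01 VAR  (c) S = 25.72 VA  (d) PF = 0.2339 (leading)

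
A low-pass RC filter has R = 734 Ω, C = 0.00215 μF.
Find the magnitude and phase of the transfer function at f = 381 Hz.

Step 1 — Angular frequency: ω = 2π·381 = 2394 rad/s.
Step 2 — Transfer function: H(jω) = 1/(1 + jωRC).
Step 3 — Denominator: 1 + jωRC = 1 + j·2394·734·2.15e-09 = 1 + j0.003778.
Step 4 — H = 1 - j0.003778.
Step 5 — Magnitude: |H| = 1 (-0.0 dB); phase: φ = -0.2°.

|H| = 1 (-0.0 dB), φ = -0.2°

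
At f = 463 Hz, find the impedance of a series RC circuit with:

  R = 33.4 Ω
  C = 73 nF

Step 1 — Angular frequency: ω = 2π·f = 2π·463 = 2909 rad/s.
Step 2 — Component impedances:
  R: Z = R = 33.4 Ω
  C: Z = 1/(jωC) = -j/(ω·C) = 0 - j4709 Ω
Step 3 — Series combination: Z_total = R + C = 33.4 - j4709 Ω = 4709∠-89.6° Ω.

Z = 33.4 - j4709 Ω = 4709∠-89.6° Ω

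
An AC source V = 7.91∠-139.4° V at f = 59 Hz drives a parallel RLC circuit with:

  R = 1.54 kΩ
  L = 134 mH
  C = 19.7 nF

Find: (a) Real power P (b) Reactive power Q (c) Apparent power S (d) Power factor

Step 1 — Angular frequency: ω = 2π·f = 2π·59 = 370.7 rad/s.
Step 2 — Component impedances:
  R: Z = R = 1540 Ω
  L: Z = jωL = j·370.7·0.134 = 0 + j49.67 Ω
  C: Z = 1/(jωC) = -j/(ω·C) = 0 - j1.369e+05 Ω
Step 3 — Parallel combination: 1/Z_total = 1/R + 1/L + 1/C; Z_total = 1.602 + j49.64 Ω = 49.67∠88.2° Ω.
Step 4 — Source phasor: V = 7.91∠-139.4° V = -6.006 - j5.148 V.
Step 5 — Current: I = V / Z = -0.1075 + j0.1175 A = 0.1593∠132.4° A.
Step 6 — Complex power: S = V·I* = 0.04063 + j1.259 VA.
Step 7 — Real power: P = Re(S) = 0.04063 W.
Step 8 — Reactive power: Q = Im(S) = 1.259 VAR.
Step 9 — Apparent power: |S| = 1.26 VA.
Step 10 — Power factor: PF = P/|S| = 0.03225 (lagging).

(a) P = 0.04063 W  (b) Q = 1.259 VAR  (c) S = 1.26 VA  (d) PF = 0.03225 (lagging)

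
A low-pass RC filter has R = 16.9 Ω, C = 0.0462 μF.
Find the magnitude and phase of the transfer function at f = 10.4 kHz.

Step 1 — Angular frequency: ω = 2π·1.04e+04 = 6.535e+04 rad/s.
Step 2 — Transfer function: H(jω) = 1/(1 + jωRC).
Step 3 — Denominator: 1 + jωRC = 1 + j·6.535e+04·16.9·4.62e-08 = 1 + j0.05102.
Step 4 — H = 0.9974 - j0.05089.
Step 5 — Magnitude: |H| = 0.9987 (-0.0 dB); phase: φ = -2.9°.

|H| = 0.9987 (-0.0 dB), φ = -2.9°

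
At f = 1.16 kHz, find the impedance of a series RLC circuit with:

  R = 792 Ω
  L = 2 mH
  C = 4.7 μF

Step 1 — Angular frequency: ω = 2π·f = 2π·1160 = 7288 rad/s.
Step 2 — Component impedances:
  R: Z = R = 792 Ω
  L: Z = jωL = j·7288·0.002 = 0 + j14.58 Ω
  C: Z = 1/(jωC) = -j/(ω·C) = 0 - j29.19 Ω
Step 3 — Series combination: Z_total = R + L + C = 792 - j14.62 Ω = 792.1∠-1.1° Ω.

Z = 792 - j14.62 Ω = 792.1∠-1.1° Ω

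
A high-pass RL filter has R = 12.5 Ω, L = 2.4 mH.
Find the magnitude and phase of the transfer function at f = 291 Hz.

Step 1 — Angular frequency: ω = 2π·291 = 1828 rad/s.
Step 2 — Transfer function: H(jω) = jωL/(R + jωL).
Step 3 — Numerator jωL = j·4.388; denominator R + jωL = 12.5 + j4.388.
Step 4 — H = 0.1097 + j0.3125.
Step 5 — Magnitude: |H| = 0.3312 (-9.6 dB); phase: φ = 70.7°.

|H| = 0.3312 (-9.6 dB), φ = 70.7°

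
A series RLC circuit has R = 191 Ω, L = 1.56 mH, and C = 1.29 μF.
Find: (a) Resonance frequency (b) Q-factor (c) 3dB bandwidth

Step 1 — Resonance: ω₀ = 1/√(LC) = 1/√(0.00156·1.29e-06) = 2.229e+04 rad/s.
Step 2 — f₀ = ω₀/(2π) = 3548 Hz.
Step 3 — Series Q: Q = ω₀L/R = 2.229e+04·0.00156/191 = 0.1821.
Step 4 — Bandwidth: Δω = ω₀/Q = 1.224e+05 rad/s; BW = Δω/(2π) = 1.949e+04 Hz.

(a) f₀ = 3548 Hz  (b) Q = 0.1821  (c) BW = 1.949e+04 Hz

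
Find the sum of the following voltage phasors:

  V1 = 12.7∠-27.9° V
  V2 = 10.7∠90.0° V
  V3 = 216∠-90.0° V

Step 1 — Convert each phasor to rectangular form:
  V1 = 12.7·(cos(-27.9°) + j·sin(-27.9°)) = 11.22 - j5.943 V
  V2 = 10.7·(cos(90.0°) + j·sin(90.0°)) = 0 + j10.7 V
  V3 = 216·(cos(-90.0°) + j·sin(-90.0°)) = 0 - j216 V
Step 2 — Sum components: V_total = 11.22 - j211.2 V.
Step 3 — Convert to polar: |V_total| = 211.5 V, ∠V_total = -87.0°.

V_total = 211.5∠-87.0° V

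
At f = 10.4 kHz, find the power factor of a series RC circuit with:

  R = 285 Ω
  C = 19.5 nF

Step 1 — Angular frequency: ω = 2π·f = 2π·1.04e+04 = 6.535e+04 rad/s.
Step 2 — Component impedances:
  R: Z = R = 285 Ω
  C: Z = 1/(jωC) = -j/(ω·C) = 0 - j784.8 Ω
Step 3 — Series combination: Z_total = R + C = 285 - j784.8 Ω = 834.9∠-70.0° Ω.
Step 4 — Power factor: PF = cos(φ) = Re(Z)/|Z| = 285/834.94 = 0.3413.
Step 5 — Type: Im(Z) = -784.8 ⇒ leading (phase φ = -70.0°).

PF = 0.3413 (leading, φ = -70.0°)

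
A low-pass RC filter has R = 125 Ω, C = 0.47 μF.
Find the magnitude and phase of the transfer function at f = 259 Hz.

Step 1 — Angular frequency: ω = 2π·259 = 1627 rad/s.
Step 2 — Transfer function: H(jω) = 1/(1 + jωRC).
Step 3 — Denominator: 1 + jωRC = 1 + j·1627·125·4.7e-07 = 1 + j0.09561.
Step 4 — H = 0.9909 - j0.09474.
Step 5 — Magnitude: |H| = 0.9955 (-0.0 dB); phase: φ = -5.5°.

|H| = 0.9955 (-0.0 dB), φ = -5.5°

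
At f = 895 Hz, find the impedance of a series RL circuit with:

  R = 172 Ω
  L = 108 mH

Step 1 — Angular frequency: ω = 2π·f = 2π·895 = 5623 rad/s.
Step 2 — Component impedances:
  R: Z = R = 172 Ω
  L: Z = jωL = j·5623·0.108 = 0 + j607.3 Ω
Step 3 — Series combination: Z_total = R + L = 172 + j607.3 Ω = 631.2∠74.2° Ω.

Z = 172 + j607.3 Ω = 631.2∠74.2° Ω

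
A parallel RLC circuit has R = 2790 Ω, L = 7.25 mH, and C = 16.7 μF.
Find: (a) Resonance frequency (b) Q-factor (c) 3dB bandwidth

Step 1 — Resonance: ω₀ = 1/√(LC) = 1/√(0.00725·1.67e-05) = 2874 rad/s.
Step 2 — f₀ = ω₀/(2π) = 457.4 Hz.
Step 3 — Parallel Q: Q = R/(ω₀L) = 2790/(2874·0.00725) = 133.9.
Step 4 — Bandwidth: Δω = ω₀/Q = 21.46 rad/s; BW = Δω/(2π) = 3.416 Hz.

(a) f₀ = 457.4 Hz  (b) Q = 133.9  (c) BW = 3.416 Hz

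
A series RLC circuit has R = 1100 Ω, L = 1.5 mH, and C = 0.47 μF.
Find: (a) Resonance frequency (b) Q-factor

Step 1 — Resonance condition Im(Z)=0 gives ω₀ = 1/√(LC).
Step 2 — ω₀ = 1/√(0.0015·4.7e-07) = 3.766e+04 rad/s.
Step 3 — f₀ = ω₀/(2π) = 5994 Hz.
Step 4 — Series Q: Q = ω₀L/R = 3.766e+04·0.0015/1100 = 0.05136.

(a) f₀ = 5994 Hz  (b) Q = 0.05136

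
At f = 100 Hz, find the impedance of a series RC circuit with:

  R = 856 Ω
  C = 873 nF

Step 1 — Angular frequency: ω = 2π·f = 2π·100 = 628.3 rad/s.
Step 2 — Component impedances:
  R: Z = R = 856 Ω
  C: Z = 1/(jωC) = -j/(ω·C) = 0 - j1823 Ω
Step 3 — Series combination: Z_total = R + C = 856 - j1823 Ω = 2014∠-64.8° Ω.

Z = 856 - j1823 Ω = 2014∠-64.8° Ω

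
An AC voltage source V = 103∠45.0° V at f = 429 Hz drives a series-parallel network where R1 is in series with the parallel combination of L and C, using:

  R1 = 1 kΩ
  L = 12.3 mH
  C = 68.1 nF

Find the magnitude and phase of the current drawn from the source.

Step 1 — Angular frequency: ω = 2π·f = 2π·429 = 2695 rad/s.
Step 2 — Component impedances:
  R1: Z = R = 1000 Ω
  L: Z = jωL = j·2695·0.0123 = 0 + j33.15 Ω
  C: Z = 1/(jωC) = -j/(ω·C) = 0 - j5448 Ω
Step 3 — Parallel branch: L || C = 1/(1/L + 1/C) = 0 + j33.36 Ω.
Step 4 — Series with R1: Z_total = R1 + (L || C) = 1000 + j33.36 Ω = 1001∠1.9° Ω.
Step 5 — Source phasor: V = 103∠45.0° V = 72.83 + j72.83 V.
Step 6 — Ohm's law: I = V / Z_total = (72.83 + j72.83) / (1000 + j33.36) = 0.07518 + j0.07032 A.
Step 7 — Convert to polar: |I| = 0.1029 A, ∠I = 43.1°.

I = 0.1029∠43.1° A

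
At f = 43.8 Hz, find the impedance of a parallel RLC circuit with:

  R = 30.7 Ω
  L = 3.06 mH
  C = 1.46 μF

Step 1 — Angular frequency: ω = 2π·f = 2π·43.8 = 275.2 rad/s.
Step 2 — Component impedances:
  R: Z = R = 30.7 Ω
  L: Z = jωL = j·275.2·0.00306 = 0 + j0.8421 Ω
  C: Z = 1/(jωC) = -j/(ω·C) = 0 - j2489 Ω
Step 3 — Parallel combination: 1/Z_total = 1/R + 1/L + 1/C; Z_total = 0.0231 + j0.8418 Ω = 0.8421∠88.4° Ω.

Z = 0.0231 + j0.8418 Ω = 0.8421∠88.4° Ω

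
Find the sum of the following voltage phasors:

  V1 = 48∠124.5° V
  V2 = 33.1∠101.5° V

Step 1 — Convert each phasor to rectangular form:
  V1 = 48·(cos(124.5°) + j·sin(124.5°)) = -27.19 + j39.56 V
  V2 = 33.1·(cos(101.5°) + j·sin(101.5°)) = -6.599 + j32.44 V
Step 2 — Sum components: V_total = -33.79 + j71.99 V.
Step 3 — Convert to polar: |V_total| = 79.53 V, ∠V_total = 115.1°.

V_total = 79.53∠115.1° V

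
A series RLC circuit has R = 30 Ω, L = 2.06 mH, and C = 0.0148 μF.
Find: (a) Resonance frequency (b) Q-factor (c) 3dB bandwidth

Step 1 — Resonance: ω₀ = 1/√(LC) = 1/√(0.00206·1.48e-08) = 1.811e+05 rad/s.
Step 2 — f₀ = ω₀/(2π) = 2.882e+04 Hz.
Step 3 — Series Q: Q = ω₀L/R = 1.811e+05·0.00206/30 = 12.44.
Step 4 — Bandwidth: Δω = ω₀/Q = 1.456e+04 rad/s; BW = Δω/(2π) = 2318 Hz.

(a) f₀ = 2.882e+04 Hz  (b) Q = 12.44  (c) BW = 2318 Hz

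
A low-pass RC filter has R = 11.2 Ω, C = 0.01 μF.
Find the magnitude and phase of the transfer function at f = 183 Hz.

Step 1 — Angular frequency: ω = 2π·183 = 1150 rad/s.
Step 2 — Transfer function: H(jω) = 1/(1 + jωRC).
Step 3 — Denominator: 1 + jωRC = 1 + j·1150·11.2·1e-08 = 1 + j0.0001288.
Step 4 — H = 1 - j0.0001288.
Step 5 — Magnitude: |H| = 1 (-0.0 dB); phase: φ = -0.0°.

|H| = 1 (-0.0 dB), φ = -0.0°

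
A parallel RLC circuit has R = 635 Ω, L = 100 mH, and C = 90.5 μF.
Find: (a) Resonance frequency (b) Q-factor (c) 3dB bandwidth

Step 1 — Resonance: ω₀ = 1/√(LC) = 1/√(0.1·9.05e-05) = 332.4 rad/s.
Step 2 — f₀ = ω₀/(2π) = 52.9 Hz.
Step 3 — Parallel Q: Q = R/(ω₀L) = 635/(332.4·0.1) = 19.1.
Step 4 — Bandwidth: Δω = ω₀/Q = 17.4 rad/s; BW = Δω/(2π) = 2.769 Hz.

(a) f₀ = 52.9 Hz  (b) Q = 19.1  (c) BW = 2.769 Hz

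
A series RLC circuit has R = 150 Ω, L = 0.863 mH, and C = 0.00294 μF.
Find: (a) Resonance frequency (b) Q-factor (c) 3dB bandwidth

Step 1 — Resonance condition Im(Z)=0 gives ω₀ = 1/√(LC).
Step 2 — ω₀ = 1/√(0.000863·2.94e-09) = 6.278e+05 rad/s.
Step 3 — f₀ = ω₀/(2π) = 9.992e+04 Hz.
Step 4 — Series Q: Q = ω₀L/R = 6.278e+05·0.000863/150 = 3.612.
Step 5 — 3dB bandwidth: Δω = ω₀/Q = 1.738e+05 rad/s; BW = Δω/(2π) = 2.766e+04 Hz.

(a) f₀ = 9.992e+04 Hz  (b) Q = 3.612  (c) BW = 2.766e+04 Hz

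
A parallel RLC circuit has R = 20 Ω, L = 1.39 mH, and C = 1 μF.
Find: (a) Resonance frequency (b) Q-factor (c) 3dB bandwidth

Step 1 — Resonance: ω₀ = 1/√(LC) = 1/√(0.00139·1e-06) = 2.682e+04 rad/s.
Step 2 — f₀ = ω₀/(2π) = 4269 Hz.
Step 3 — Parallel Q: Q = R/(ω₀L) = 20/(2.682e+04·0.00139) = 0.5364.
Step 4 — Bandwidth: Δω = ω₀/Q = 5e+04 rad/s; BW = Δω/(2π) = 7958 Hz.

(a) f₀ = 4269 Hz  (b) Q = 0.5364  (c) BW = 7958 Hz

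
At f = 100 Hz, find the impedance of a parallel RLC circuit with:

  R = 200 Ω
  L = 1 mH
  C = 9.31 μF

Step 1 — Angular frequency: ω = 2π·f = 2π·100 = 628.3 rad/s.
Step 2 — Component impedances:
  R: Z = R = 200 Ω
  L: Z = jωL = j·628.3·0.001 = 0 + j0.6283 Ω
  C: Z = 1/(jωC) = -j/(ω·C) = 0 - j171 Ω
Step 3 — Parallel combination: 1/Z_total = 1/R + 1/L + 1/C; Z_total = 0.001988 + j0.6306 Ω = 0.6306∠89.8° Ω.

Z = 0.001988 + j0.6306 Ω = 0.6306∠89.8° Ω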